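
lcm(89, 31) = 2759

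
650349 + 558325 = 1208674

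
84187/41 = 2053+14/41≈2053.34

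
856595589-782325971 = 74269618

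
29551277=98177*301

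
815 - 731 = 84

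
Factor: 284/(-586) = -1 * 2^1 * 71^1 * 293^(-1) = -142/293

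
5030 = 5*1006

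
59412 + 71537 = 130949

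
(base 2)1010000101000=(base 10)5160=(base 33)4oc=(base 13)246c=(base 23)9h8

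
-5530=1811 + -7341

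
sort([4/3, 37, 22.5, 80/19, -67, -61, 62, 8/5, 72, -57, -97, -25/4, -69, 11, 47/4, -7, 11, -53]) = [-97, -69, -67, -61, -57, -53, -7, -25/4, 4/3, 8/5, 80/19, 11, 11, 47/4, 22.5, 37, 62, 72]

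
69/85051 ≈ 0.000811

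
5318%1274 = 222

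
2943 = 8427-5484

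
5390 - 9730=-4340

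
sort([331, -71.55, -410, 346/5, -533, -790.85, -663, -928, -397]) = [-928, -790.85, -663, -533, -410, -397, -71.55, 346/5, 331]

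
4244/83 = 51 + 11/83 ≈ 51.13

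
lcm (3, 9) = 9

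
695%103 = 77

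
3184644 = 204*15611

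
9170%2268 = 98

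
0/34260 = 0 = 0.00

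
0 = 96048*0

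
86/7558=43/3779 ≈ 0.0114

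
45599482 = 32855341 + 12744141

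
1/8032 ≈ 0.000125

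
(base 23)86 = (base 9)231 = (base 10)190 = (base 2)10111110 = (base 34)5k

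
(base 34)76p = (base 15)26eb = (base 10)8321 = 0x2081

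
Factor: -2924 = -1 * 2^2 * 17^1 * 43^1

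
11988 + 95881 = 107869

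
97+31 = 128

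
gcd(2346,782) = 782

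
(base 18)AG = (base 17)B9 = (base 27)77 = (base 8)304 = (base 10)196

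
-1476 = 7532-9008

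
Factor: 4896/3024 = 2^1*3^(-1)*7^(-1)*17^1 = 34/21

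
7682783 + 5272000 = 12954783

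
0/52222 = 0 = 0.00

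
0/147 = 0 = 0.00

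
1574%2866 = 1574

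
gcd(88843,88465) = 1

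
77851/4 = 19462 + 3/4 = 19462.75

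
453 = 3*151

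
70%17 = 2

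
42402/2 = 21201 = 21201.00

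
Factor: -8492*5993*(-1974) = 2^3*3^1*7^1*11^1*13^1*47^1*193^1*461^1 = 100461905544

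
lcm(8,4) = 8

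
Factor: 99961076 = 2^2*24990269^1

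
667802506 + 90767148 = 758569654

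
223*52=11596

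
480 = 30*16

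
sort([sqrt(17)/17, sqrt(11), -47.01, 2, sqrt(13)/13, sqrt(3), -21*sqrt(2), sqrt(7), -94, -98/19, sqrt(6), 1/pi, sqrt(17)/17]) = [-94, -47.01, -21*sqrt(2), -98/19, sqrt(17)/17, sqrt(17)/17, sqrt(13)/13, 1/pi, sqrt(3), 2, sqrt(6), sqrt(7), sqrt(11)]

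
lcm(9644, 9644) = 9644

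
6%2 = 0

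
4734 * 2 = 9468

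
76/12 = 19/3≈6.33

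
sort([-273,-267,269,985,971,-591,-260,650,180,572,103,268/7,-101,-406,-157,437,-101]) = [-591,-406,-273,-267,-260,-157,-101,-101,268/7,103,180,269,437,572,650,971,985]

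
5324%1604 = 512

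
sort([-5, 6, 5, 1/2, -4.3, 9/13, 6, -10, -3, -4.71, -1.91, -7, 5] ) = [-10, -7, -5, -4.71, -4.3, -3, -1.91, 1/2, 9/13, 5, 5, 6, 6] 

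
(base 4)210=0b100100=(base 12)30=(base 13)2a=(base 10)36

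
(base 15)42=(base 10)62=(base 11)57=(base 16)3e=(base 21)2k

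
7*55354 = 387478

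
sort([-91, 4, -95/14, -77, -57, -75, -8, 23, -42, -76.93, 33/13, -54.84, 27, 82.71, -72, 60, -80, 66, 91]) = [-91, -80, -77, -76.93, -75, -72, -57, -54.84, -42, -8, -95/14, 33/13, 4, 23, 27, 60, 66, 82.71, 91]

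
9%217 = 9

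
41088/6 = 6848 = 6848.00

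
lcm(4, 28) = 28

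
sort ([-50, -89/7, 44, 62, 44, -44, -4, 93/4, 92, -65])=[-65, -50, -44, -89/7, -4, 93/4, 44, 44, 62, 92]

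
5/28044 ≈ 0.000178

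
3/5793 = 1/1931≈0.000518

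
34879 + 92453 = 127332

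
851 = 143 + 708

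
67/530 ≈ 0.126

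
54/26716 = 27/13358 ≈ 0.00202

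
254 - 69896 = -69642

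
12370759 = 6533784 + 5836975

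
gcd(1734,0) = 1734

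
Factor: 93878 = 2^1*73^1*643^1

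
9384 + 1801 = 11185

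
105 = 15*7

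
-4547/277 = -16-115/277 ≈ -16.42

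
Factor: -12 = -1*2^2*3^1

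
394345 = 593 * 665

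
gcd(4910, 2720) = 10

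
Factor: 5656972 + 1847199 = 7504171^1 = 7504171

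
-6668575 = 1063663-7732238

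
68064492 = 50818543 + 17245949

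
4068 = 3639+429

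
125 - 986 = -861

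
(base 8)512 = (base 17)127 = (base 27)c6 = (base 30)b0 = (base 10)330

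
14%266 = 14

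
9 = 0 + 9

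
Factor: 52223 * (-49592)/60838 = -1 * 2^2 * 19^(-1) * 1601^(-1) * 6199^1 * 52223^1 = -1294921508/30419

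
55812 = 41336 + 14476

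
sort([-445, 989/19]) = [-445, 989/19]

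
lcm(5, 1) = 5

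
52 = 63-11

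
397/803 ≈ 0.494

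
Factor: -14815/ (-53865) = 3^ (-4) * 7^ (-1) * 19^ (-1) * 2963^1 = 2963/10773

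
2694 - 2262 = 432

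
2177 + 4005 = 6182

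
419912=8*52489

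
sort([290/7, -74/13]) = [-74/13, 290/7]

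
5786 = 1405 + 4381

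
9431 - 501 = 8930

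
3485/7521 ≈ 0.463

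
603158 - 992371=-389213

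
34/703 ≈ 0.0484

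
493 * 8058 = 3972594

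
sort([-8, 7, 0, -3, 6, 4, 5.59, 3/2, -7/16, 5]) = [-8, -3, -7/16, 0, 3/2, 4, 5, 5.59, 6, 7]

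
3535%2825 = 710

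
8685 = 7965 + 720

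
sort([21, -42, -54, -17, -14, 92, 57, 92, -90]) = [-90, -54, -42, -17, -14, 21, 57, 92, 92]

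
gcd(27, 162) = 27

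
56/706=28/353 ≈ 0.0793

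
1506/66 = 251/11 ≈ 22.82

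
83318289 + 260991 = 83579280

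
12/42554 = 6/21277 ≈ 0.000282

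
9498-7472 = 2026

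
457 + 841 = 1298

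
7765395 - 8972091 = -1206696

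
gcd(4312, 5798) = 2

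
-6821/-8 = 852 + 5/8 ≈ 852.63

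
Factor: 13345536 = 2^8*3^1*17377^1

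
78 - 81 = -3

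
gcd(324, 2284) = 4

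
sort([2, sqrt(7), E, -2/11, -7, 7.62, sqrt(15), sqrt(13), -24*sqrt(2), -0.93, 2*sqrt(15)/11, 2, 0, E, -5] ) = [-24*sqrt(2), -7, -5, -0.93, -2/11, 0, 2*sqrt(15)/11, 2, 2, sqrt(7), E, E, sqrt(13), sqrt(15), 7.62] 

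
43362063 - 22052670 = 21309393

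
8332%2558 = 658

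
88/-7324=-22/1831 ≈ -0.0120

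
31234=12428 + 18806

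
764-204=560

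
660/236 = 165/59 ≈ 2.80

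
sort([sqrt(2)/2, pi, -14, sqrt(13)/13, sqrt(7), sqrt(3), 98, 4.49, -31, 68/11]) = [-31, -14, sqrt(13)/13, sqrt(2)/2, sqrt(3), sqrt(7), pi, 4.49, 68/11, 98]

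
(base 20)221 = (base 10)841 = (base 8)1511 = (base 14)441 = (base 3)1011011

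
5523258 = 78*70811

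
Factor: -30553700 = -1*2^2*5^2*89^1*3433^1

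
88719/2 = 44359 + 1/2 = 44359.50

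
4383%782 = 473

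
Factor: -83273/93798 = -1*2^(-1)*3^(-5)*193^(-1)*83273^1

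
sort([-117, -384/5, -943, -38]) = [-943, -117, -384/5, -38]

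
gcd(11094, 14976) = 6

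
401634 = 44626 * 9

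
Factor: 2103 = 3^1*701^1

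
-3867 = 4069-7936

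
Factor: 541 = 541^1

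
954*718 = 684972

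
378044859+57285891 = 435330750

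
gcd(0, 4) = 4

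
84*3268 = 274512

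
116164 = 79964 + 36200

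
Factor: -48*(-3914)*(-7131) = -1*2^5*3^2*19^1*103^1*2377^1 = -1339715232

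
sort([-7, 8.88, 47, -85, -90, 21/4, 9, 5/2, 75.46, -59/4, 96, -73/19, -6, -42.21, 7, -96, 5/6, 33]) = [-96, -90, -85, -42.21, -59/4, -7, -6, -73/19, 5/6, 5/2, 21/4, 7, 8.88, 9, 33, 47, 75.46, 96]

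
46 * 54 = 2484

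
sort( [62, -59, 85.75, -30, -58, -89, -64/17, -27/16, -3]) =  [-89, -59, -58, -30, -64/17, -3, -27/16, 62, 85.75]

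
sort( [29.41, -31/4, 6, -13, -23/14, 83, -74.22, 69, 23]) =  [-74.22, -13, -31/4, -23/14, 6, 23, 29.41, 69, 83]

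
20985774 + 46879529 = 67865303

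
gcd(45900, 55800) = 900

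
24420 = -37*(-660)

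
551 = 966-415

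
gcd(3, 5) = 1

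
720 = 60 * 12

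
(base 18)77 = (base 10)133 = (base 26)53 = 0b10000101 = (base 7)250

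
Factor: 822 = 2^1*3^1*137^1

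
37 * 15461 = 572057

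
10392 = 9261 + 1131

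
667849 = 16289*41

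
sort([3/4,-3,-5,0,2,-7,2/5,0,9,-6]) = [-7,-6,-5,-3,0,0,2/5,3/4,2,9]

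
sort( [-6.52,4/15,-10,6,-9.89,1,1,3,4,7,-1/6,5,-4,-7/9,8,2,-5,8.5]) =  [-10,-9.89,-6.52,-5,-4,-7/9,-1/6,4/15,1,1,2,3,4,5,6,7,8,8.5]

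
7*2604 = 18228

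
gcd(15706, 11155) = 1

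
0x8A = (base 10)138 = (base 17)82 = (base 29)4M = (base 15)93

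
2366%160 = 126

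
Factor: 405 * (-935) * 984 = -1 * 2^3 * 3^5 * 5^2 * 11^1 * 17^1 * 41^1 = -372616200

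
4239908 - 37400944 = -33161036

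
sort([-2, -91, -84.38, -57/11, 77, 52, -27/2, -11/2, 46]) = [-91, -84.38, -27/2, -11/2, -57/11, -2, 46, 52, 77]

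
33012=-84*(-393)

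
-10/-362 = 5/181 ≈ 0.0276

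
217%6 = 1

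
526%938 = 526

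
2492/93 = 26 + 74/93 ≈ 26.80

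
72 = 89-17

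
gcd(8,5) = 1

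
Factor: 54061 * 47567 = 7^1 * 13^1 * 3659^1 * 7723^1 = 2571519587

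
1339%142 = 61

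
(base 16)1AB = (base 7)1150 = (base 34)CJ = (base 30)E7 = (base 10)427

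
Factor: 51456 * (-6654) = -1 * 2^9 * 3^2 * 67^1 * 1109^1 = -342388224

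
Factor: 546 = 2^1 * 3^1 * 7^1 * 13^1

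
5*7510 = 37550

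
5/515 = 1/103 ≈ 0.00971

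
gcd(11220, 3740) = 3740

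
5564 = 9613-4049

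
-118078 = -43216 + -74862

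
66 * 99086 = 6539676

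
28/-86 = -14/43≈-0.326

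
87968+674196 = 762164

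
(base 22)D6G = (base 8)14450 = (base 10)6440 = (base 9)8745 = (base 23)C40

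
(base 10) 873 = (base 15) 3d3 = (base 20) 23d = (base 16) 369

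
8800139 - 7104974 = 1695165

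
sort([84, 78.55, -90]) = [-90, 78.55, 84]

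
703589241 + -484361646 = 219227595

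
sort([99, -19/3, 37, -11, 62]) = [-11, -19/3, 37, 62, 99]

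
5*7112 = 35560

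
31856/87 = 366 + 14/87 ≈ 366.16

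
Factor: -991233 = -1*3^2*241^1*457^1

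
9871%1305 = 736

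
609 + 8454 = 9063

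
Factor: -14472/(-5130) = 2^2*5^(-1)*19^(-1)*67^1 = 268/95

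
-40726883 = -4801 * 8483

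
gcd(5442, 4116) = 6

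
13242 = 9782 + 3460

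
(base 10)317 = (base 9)382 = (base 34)9b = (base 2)100111101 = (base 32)9t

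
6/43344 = 1/7224 ≈ 0.000138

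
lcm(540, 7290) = 14580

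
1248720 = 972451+276269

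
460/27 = 17 + 1/27 ≈ 17.04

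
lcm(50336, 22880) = 251680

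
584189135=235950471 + 348238664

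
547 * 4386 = 2399142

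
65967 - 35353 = 30614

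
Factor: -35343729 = -1 * 3^3 * 71^1 * 103^1 * 179^1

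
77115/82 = 940+35/82 ≈ 940.43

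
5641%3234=2407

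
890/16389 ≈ 0.0543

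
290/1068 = 145/534 ≈ 0.272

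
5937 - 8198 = -2261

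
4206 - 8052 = -3846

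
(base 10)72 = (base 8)110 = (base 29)2e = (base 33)26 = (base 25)2m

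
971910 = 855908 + 116002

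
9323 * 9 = 83907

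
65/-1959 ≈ -0.0332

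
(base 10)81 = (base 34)2d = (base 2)1010001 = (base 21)3i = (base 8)121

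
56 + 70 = 126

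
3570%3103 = 467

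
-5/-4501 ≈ 0.00111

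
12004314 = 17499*686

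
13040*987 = 12870480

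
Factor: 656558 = 2^1 * 7^1 * 23^1 * 2039^1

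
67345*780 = 52529100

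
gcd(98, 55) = 1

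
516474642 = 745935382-229460740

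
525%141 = 102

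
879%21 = 18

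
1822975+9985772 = 11808747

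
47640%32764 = 14876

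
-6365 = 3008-9373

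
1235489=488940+746549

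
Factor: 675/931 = 3^3*5^2*7^(-2)*19^(-1)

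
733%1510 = 733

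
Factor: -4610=-1*2^1*5^1*461^1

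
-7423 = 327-7750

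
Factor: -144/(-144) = 1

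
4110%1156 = 642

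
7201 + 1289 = 8490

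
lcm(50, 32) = 800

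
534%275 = 259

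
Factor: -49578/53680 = -1 * 2^(-3) * 3^1 * 5^(-1) * 11^(-1) * 61^(-1) * 8263^1 = -24789/26840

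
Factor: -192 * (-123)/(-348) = -1 * 2^4 * 3^1 * 29^(-1) * 41^1 = -1968/29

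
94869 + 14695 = 109564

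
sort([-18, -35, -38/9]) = [-35, -18, -38/9]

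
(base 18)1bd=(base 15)25a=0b1000010111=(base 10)535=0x217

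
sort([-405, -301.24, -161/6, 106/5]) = [-405, -301.24, -161/6, 106/5]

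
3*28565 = 85695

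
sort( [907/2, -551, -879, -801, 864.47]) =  [-879, -801, -551, 907/2, 864.47]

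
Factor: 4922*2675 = 2^1*5^2*23^1*107^2 = 13166350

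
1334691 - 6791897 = -5457206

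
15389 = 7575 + 7814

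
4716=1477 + 3239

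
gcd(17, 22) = 1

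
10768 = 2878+7890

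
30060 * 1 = 30060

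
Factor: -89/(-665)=5^(-1)*7^(-1)*19^(-1)*89^1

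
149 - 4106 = -3957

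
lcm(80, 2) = 80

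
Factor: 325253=41^1 * 7933^1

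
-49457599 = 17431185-66888784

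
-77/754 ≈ -0.102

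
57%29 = 28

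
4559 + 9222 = 13781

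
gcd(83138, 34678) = 2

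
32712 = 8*4089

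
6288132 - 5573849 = 714283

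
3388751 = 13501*251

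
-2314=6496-8810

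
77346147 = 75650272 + 1695875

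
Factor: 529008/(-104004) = -1 * 2^2 * 3^(-4) * 103^1 = -412/81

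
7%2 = 1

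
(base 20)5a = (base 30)3k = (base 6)302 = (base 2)1101110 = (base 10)110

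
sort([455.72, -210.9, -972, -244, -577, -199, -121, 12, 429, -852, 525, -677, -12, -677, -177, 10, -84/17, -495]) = [-972, -852, -677, -677, -577, -495, -244, -210.9, -199, -177, -121, -12, -84/17, 10, 12, 429, 455.72, 525]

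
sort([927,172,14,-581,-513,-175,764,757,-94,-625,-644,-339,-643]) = [-644,-643,-625,-581,-513,-339,-175,-94,14,172,757,764,927]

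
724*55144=39924256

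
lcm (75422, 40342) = 1734706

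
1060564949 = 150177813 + 910387136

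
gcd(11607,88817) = 1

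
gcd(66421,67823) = 1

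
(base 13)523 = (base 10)874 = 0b1101101010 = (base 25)19o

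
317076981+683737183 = 1000814164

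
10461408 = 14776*708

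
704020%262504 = 179012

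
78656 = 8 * 9832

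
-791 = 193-984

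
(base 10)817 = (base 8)1461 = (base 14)425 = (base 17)2e1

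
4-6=-2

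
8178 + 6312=14490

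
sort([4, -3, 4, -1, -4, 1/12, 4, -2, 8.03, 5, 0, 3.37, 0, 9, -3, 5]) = [-4, -3, -3, -2, -1, 0, 0, 1/12, 3.37, 4, 4, 4, 5, 5, 8.03, 9]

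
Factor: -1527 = -1*3^1*509^1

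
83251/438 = 190 + 31/438 ≈ 190.07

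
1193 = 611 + 582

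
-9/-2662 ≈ 0.00338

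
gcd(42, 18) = 6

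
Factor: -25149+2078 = -1*23071^1 = -23071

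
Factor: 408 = 2^3*3^1*17^1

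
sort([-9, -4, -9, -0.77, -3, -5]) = [-9, -9, -5, -4, -3, -0.77]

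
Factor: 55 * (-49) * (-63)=3^2 * 5^1 * 7^3 * 11^1=169785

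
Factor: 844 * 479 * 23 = 2^2 * 23^1 * 211^1 * 479^1 = 9298348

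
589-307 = 282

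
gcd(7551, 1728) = 9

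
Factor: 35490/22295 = 2^1*3^1*7^(-2)*13^1 = 78/49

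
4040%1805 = 430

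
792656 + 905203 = 1697859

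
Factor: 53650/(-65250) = -1 * 3^(-2) * 5^(-1) * 37^1 = -37/45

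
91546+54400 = 145946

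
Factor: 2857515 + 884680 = 5^1 * 199^1 * 3761^1 = 3742195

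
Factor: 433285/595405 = 449^1*617^ (-1) = 449/617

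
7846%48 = 22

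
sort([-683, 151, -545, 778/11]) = [-683, -545, 778/11, 151]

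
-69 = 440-509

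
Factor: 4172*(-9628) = -1*2^4*7^1*29^1*83^1*149^1 = -40168016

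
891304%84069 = 50614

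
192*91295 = 17528640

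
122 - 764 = -642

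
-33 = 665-698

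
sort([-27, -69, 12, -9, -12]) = [-69, -27, -12, -9, 12]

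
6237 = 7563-1326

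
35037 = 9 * 3893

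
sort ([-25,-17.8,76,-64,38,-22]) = [-64,-25,-22,-17.8,38,76]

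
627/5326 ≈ 0.118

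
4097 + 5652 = 9749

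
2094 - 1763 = 331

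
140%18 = 14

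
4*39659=158636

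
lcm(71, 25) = 1775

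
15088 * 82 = 1237216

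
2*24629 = 49258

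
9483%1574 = 39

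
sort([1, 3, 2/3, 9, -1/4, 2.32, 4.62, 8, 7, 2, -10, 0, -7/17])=[-10, -7/17, -1/4, 0, 2/3, 1, 2, 2.32, 3, 4.62, 7, 8, 9]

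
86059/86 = 1000 + 59/86 ≈ 1000.69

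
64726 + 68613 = 133339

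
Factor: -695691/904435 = -1*3^2*5^ (-1)*7^ (-1)*17^1*4547^1*25841^ (-1)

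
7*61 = 427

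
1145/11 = 104 + 1/11 ≈ 104.09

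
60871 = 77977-17106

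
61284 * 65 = 3983460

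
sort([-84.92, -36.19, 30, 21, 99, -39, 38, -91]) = [-91, -84.92, -39, -36.19, 21, 30, 38, 99]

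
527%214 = 99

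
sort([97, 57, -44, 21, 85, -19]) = [-44, -19, 21, 57, 85, 97]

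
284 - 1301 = -1017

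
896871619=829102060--67769559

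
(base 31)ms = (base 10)710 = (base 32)m6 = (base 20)1fa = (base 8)1306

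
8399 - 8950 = -551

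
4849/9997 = 373/769 ≈ 0.485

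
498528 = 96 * 5193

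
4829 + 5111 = 9940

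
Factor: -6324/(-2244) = 11^(-1) * 31^1 = 31/11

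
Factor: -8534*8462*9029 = -1*2^2*17^1*251^1*4231^1*9029^1 = -652026598532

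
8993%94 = 63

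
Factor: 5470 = 2^1*5^1*547^1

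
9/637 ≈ 0.0141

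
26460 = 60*441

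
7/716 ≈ 0.00978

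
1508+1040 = 2548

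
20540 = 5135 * 4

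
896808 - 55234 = 841574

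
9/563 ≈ 0.0160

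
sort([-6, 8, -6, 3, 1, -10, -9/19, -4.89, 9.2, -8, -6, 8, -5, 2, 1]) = [-10, -8, -6, -6, -6, -5, -4.89, -9/19, 1, 1, 2, 3, 8, 8, 9.2]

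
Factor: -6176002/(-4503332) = 2^(-1) * 7^1 * 59^1 * 7477^1 * 1125833^(-1) = 3088001/2251666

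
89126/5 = 17825 + 1/5 = 17825.20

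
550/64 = 8 + 19/32 ≈ 8.59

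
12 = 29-17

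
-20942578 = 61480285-82422863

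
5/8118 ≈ 0.000616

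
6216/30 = 207 + 1/5 = 207.20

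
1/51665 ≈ 0.0000194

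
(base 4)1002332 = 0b1000010111110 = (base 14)17c2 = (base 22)8ii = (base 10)4286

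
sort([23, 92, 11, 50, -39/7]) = [-39/7, 11, 23, 50, 92]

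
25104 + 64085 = 89189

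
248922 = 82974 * 3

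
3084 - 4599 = -1515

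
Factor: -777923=-1*881^1*883^1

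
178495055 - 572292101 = -393797046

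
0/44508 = 0 = 0.00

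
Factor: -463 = -1*463^1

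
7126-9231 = -2105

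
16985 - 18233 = -1248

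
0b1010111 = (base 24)3f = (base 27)36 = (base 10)87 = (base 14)63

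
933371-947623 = -14252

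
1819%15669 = 1819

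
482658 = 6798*71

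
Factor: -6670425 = -1*3^1*5^2*19^1*31^1*151^1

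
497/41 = 12 + 5/41 ≈ 12.12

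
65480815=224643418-159162603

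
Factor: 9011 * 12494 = 2^1 * 6247^1 * 9011^1 = 112583434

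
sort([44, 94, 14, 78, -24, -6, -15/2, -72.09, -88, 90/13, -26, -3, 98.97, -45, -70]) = [-88, -72.09, -70, -45, -26, -24, -15/2, -6, -3, 90/13, 14, 44, 78, 94, 98.97]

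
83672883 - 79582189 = 4090694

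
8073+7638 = 15711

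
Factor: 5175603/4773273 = 3^2*47^(-1)*97^(-1)*349^(-1)*191689^1 = 1725201/1591091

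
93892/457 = 205+207/457 ≈ 205.45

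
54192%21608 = 10976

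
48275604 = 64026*754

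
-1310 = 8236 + -9546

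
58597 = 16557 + 42040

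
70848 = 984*72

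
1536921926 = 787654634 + 749267292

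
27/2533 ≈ 0.0107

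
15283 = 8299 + 6984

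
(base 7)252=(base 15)90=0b10000111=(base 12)b3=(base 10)135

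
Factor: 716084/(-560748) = -1 * 3^(-1) * 83^(-1) * 563^(-1) * 179021^1 = -179021/140187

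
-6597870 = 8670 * (-761)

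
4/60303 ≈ 0.0000663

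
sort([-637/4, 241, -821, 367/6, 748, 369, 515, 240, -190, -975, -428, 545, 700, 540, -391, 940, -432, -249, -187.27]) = [-975, -821, -432, -428, -391, -249, -190, -187.27, -637/4, 367/6, 240, 241, 369, 515, 540, 545, 700, 748, 940]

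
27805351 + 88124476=115929827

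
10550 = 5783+4767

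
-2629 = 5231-7860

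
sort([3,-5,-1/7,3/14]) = [-5,-1/7,3/14,3]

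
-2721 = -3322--601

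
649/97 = 6 + 67/97 ≈ 6.69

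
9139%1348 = 1051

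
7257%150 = 57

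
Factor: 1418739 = 3^1 * 7^1 * 67559^1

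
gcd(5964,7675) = 1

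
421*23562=9919602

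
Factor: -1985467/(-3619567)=7^(-1)*11^1*180497^1*517081^(-1)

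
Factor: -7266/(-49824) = 2^(-4)*3^(-1)*7^1 = 7/48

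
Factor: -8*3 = -1*2^3*3^1 = -24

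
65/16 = 4 + 1/16 ≈ 4.06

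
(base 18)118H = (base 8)14255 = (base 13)2B4C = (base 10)6317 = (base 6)45125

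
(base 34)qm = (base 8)1612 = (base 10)906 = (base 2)1110001010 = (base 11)754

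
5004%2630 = 2374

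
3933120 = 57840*68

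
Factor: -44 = -1*2^2*11^1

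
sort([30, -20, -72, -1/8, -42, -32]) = [-72, -42, -32, -20, -1/8, 30]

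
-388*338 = -131144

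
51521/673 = 76 + 373/673 ≈ 76.55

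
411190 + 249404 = 660594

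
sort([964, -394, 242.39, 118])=[-394, 118, 242.39, 964]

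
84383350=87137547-2754197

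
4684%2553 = 2131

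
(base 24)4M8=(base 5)42330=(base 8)5430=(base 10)2840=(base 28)3HC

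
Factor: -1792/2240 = -1*2^2*5^(-1) = -4/5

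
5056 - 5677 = -621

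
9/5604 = 3/1868 ≈ 0.00161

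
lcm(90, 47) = 4230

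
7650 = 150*51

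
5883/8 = 735 + 3/8 ≈ 735.38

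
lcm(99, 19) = 1881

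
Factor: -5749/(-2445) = 3^(-1)*5^(-1)*163^(-1)*5749^1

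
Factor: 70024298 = 2^1*599^1*58451^1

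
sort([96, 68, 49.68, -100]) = [-100, 49.68, 68, 96]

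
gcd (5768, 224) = 56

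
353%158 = 37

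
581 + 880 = 1461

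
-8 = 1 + -9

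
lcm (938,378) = 25326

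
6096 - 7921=-1825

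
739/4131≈0.179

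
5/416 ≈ 0.0120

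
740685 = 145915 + 594770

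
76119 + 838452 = 914571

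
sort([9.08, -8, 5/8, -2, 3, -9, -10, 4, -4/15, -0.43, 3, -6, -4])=[-10, -9, -8, -6, -4, -2, -0.43, -4/15, 5/8, 3, 3, 4, 9.08]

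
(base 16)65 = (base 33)32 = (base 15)6b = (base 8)145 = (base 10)101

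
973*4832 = 4701536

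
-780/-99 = 7+29/33≈7.88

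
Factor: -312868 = -1 * 2^2 * 17^1 * 43^1 * 107^1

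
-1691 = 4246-5937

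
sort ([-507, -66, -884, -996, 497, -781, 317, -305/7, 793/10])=[-996, -884, -781, -507, -66, -305/7, 793/10, 317, 497]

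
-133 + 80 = -53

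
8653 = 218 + 8435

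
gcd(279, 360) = 9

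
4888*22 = 107536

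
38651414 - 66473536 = -27822122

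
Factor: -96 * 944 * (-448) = 2^15 * 3^1 * 7^1 * 59^1 = 40599552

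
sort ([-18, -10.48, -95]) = [-95, -18, -10.48]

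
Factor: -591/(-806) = 2^(-1)*3^1*13^(-1)*31^(-1)*197^1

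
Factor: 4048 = 2^4*11^1*23^1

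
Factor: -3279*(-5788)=2^2*3^1*1093^1*1447^1=18978852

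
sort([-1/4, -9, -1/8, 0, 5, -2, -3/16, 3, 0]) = [-9, -2, -1/4, -3/16, -1/8, 0, 0, 3, 5]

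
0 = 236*0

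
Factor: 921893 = 7^1 * 17^1 * 61^1 * 127^1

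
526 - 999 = -473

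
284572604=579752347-295179743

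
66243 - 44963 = 21280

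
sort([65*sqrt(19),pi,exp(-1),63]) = [exp(-1),pi,63,65*sqrt(19)]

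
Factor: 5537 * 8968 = 2^3 * 7^2 * 19^1 * 59^1 * 113^1 = 49655816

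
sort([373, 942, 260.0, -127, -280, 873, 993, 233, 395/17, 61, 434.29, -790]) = [-790, -280, -127, 395/17, 61, 233, 260.0, 373, 434.29, 873, 942, 993]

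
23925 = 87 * 275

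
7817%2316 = 869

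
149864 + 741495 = 891359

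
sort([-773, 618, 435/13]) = [-773, 435/13, 618]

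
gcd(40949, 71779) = 1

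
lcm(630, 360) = 2520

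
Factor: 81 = 3^4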